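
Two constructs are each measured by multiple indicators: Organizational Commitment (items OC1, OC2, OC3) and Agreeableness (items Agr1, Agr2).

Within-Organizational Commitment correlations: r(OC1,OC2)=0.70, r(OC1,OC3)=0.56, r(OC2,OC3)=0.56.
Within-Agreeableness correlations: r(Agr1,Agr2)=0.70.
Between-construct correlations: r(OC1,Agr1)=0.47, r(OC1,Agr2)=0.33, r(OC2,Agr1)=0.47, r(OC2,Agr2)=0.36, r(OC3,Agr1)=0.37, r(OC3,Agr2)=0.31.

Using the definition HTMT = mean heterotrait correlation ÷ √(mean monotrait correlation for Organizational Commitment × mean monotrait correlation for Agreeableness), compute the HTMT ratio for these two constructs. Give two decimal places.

0.59

Mean between = 2.31/6 = 0.3850.
Mean within-OC = 1.82/3 = 0.6067; mean within-Agr = 0.70/1 = 0.7000.
Geometric mean = √(0.6067 × 0.7000) = 0.6517.
HTMT = 0.3850 / 0.6517 = 0.59.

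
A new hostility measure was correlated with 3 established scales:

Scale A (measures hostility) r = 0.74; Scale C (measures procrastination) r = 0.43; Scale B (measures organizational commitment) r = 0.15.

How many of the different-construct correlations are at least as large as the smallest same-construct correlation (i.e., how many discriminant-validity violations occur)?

0

Convergent (same construct = hostility): Scale A.
Smallest convergent = 0.74. Discriminant values: 0.43, 0.15; count ≥ 0.74 → 0.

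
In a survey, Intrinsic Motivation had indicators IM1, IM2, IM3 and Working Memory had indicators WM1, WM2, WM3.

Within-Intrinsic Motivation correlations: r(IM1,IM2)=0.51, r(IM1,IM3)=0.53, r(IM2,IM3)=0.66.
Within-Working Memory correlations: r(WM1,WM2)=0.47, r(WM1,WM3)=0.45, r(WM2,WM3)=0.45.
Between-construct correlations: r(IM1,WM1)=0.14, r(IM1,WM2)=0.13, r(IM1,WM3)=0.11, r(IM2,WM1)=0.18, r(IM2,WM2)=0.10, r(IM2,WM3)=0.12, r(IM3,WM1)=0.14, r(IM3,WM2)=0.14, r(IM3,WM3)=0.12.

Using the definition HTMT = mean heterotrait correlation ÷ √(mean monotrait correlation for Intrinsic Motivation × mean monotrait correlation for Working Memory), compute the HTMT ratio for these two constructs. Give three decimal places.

Mean heterotrait r = 1.18/9 = 0.1311.
Mean within-IM = 1.70/3 = 0.5667; mean within-WM = 1.37/3 = 0.4567.
Geometric mean = √(0.5667 × 0.4567) = 0.5087.
HTMT = 0.1311 / 0.5087 = 0.258.

0.258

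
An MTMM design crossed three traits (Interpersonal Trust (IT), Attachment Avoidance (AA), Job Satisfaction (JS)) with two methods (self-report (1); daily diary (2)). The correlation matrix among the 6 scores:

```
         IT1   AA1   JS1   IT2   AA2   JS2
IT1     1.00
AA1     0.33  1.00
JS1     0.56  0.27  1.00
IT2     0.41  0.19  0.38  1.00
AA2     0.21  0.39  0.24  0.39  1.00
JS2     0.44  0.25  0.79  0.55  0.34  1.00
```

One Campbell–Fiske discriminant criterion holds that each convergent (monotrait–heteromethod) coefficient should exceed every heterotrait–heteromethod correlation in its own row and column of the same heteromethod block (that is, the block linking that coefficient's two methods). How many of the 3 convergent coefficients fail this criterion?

Convergent coefficients and their comparison sets:
IT (methods 1·2): 0.41 vs {0.21, 0.19, 0.44, 0.38} → fail.
AA (methods 1·2): 0.39 vs {0.19, 0.21, 0.25, 0.24} → pass.
JS (methods 1·2): 0.79 vs {0.38, 0.44, 0.24, 0.25} → pass.
1 of 3 fail.

1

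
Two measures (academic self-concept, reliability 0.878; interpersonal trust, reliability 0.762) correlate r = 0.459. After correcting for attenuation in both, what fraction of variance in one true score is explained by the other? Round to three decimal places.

0.315

Disattenuated r = 0.459 / √(0.878 × 0.762) = 0.459 / 0.8179 = 0.5612.
Shared true-score variance = 0.5612² = 0.3149 ≈ 0.315.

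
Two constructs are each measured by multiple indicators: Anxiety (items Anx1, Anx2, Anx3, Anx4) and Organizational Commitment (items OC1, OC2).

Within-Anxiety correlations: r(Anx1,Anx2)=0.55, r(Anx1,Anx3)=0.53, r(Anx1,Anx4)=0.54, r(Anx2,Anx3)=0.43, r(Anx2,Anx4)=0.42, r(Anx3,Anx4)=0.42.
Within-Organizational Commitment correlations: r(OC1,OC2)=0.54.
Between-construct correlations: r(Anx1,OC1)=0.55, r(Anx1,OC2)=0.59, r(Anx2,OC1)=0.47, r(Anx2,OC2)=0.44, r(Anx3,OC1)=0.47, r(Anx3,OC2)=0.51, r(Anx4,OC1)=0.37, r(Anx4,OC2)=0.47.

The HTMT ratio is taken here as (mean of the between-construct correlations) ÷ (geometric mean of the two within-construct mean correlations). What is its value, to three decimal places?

0.949

Mean between = 3.87/8 = 0.4838.
Mean within-Anx = 2.89/6 = 0.4817; mean within-OC = 0.54/1 = 0.5400.
Geometric mean = √(0.4817 × 0.5400) = 0.5100.
HTMT = 0.4838 / 0.5100 = 0.949.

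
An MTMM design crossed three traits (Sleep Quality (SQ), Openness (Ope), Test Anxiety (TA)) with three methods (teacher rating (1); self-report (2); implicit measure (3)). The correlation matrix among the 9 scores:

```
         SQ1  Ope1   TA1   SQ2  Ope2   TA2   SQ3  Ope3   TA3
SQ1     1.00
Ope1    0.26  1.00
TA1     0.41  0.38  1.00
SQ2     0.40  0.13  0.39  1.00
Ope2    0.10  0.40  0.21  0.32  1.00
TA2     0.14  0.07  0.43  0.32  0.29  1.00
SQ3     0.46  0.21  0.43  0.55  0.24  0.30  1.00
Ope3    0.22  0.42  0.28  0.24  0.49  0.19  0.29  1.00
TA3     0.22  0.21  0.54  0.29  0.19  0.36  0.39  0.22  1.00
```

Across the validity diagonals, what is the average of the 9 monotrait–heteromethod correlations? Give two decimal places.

Convergent values: 0.40, 0.46, 0.55, 0.40, 0.42, 0.49, 0.43, 0.54, 0.36; mean = 4.05/9 = 0.45.

0.45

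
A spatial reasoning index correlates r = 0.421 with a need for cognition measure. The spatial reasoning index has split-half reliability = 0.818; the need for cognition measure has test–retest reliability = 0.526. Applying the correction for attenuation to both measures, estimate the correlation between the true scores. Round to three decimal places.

0.642

r_true = r_obs / √(r_xx · r_yy) = 0.421 / √(0.818 × 0.526) = 0.421 / √0.430268 = 0.421 / 0.6559 ≈ 0.642.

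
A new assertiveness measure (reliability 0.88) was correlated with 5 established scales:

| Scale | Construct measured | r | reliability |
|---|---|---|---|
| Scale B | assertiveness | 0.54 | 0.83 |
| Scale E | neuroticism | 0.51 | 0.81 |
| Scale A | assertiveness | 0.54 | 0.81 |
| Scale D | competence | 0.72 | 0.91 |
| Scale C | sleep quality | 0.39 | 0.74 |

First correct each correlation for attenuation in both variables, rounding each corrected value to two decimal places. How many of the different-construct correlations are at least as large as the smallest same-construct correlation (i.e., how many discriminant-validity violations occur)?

Disattenuated r (r / √(r_scale · r_new)):
  Scale B (conv): 0.54 / √(0.83·0.88) = 0.63
  Scale E (disc): 0.51 / √(0.81·0.88) = 0.60
  Scale A (conv): 0.54 / √(0.81·0.88) = 0.64
  Scale D (disc): 0.72 / √(0.91·0.88) = 0.80
  Scale C (disc): 0.39 / √(0.74·0.88) = 0.48
Smallest convergent = 0.63. Discriminant values: 0.60, 0.80, 0.48; count ≥ 0.63 → 1.

1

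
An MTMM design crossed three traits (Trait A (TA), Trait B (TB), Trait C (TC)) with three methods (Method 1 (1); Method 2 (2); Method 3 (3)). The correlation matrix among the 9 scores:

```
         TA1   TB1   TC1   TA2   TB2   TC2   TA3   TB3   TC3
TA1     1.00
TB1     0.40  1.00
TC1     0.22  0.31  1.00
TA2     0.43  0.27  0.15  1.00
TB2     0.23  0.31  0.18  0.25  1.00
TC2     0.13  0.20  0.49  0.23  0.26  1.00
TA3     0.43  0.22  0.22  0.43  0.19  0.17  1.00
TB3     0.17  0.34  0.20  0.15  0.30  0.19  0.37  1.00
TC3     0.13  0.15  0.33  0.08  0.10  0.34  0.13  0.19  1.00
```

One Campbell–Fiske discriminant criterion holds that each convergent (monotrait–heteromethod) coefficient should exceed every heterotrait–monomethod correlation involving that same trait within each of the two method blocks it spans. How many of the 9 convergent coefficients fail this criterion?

Each convergent coefficient versus the relevant comparison correlations:
TA (methods 1·2): 0.43 vs {0.40, 0.25, 0.22, 0.23} → pass.
TA (methods 1·3): 0.43 vs {0.40, 0.37, 0.22, 0.13} → pass.
TA (methods 2·3): 0.43 vs {0.25, 0.37, 0.23, 0.13} → pass.
TB (methods 1·2): 0.31 vs {0.40, 0.25, 0.31, 0.26} → fail.
TB (methods 1·3): 0.34 vs {0.40, 0.37, 0.31, 0.19} → fail.
TB (methods 2·3): 0.30 vs {0.25, 0.37, 0.26, 0.19} → fail.
TC (methods 1·2): 0.49 vs {0.22, 0.23, 0.31, 0.26} → pass.
TC (methods 1·3): 0.33 vs {0.22, 0.13, 0.31, 0.19} → pass.
TC (methods 2·3): 0.34 vs {0.23, 0.13, 0.26, 0.19} → pass.
3 of 9 fail.

3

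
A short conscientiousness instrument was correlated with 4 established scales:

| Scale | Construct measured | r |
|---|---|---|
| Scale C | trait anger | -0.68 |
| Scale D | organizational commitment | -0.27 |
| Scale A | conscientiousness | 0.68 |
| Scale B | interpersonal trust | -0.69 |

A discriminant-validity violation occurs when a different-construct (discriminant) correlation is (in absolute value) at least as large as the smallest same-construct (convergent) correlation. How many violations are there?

2

Convergent (same construct = conscientiousness): Scale A.
Smallest convergent = 0.68. Discriminant |r|: 0.68, 0.27, 0.69; count ≥ 0.68 → 2.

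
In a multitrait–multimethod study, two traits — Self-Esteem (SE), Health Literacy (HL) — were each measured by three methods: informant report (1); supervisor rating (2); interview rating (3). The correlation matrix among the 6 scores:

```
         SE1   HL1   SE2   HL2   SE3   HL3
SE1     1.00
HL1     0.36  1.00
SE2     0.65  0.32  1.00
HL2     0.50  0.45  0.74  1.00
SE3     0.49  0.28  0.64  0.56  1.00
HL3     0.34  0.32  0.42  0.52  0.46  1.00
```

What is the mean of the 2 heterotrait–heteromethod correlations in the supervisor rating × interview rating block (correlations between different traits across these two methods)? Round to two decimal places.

HTHM values (method 2 × method 3): 0.42, 0.56; mean = 0.98/2 = 0.49.

0.49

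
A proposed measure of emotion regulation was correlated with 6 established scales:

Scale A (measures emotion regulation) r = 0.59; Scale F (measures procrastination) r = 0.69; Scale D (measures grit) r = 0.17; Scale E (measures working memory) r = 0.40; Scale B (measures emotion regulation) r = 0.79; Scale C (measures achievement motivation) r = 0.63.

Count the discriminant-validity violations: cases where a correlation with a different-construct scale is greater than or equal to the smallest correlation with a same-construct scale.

Convergent (same construct = emotion regulation): Scale A, Scale B.
Smallest convergent = 0.59. Discriminant values: 0.69, 0.17, 0.40, 0.63; count ≥ 0.59 → 2.

2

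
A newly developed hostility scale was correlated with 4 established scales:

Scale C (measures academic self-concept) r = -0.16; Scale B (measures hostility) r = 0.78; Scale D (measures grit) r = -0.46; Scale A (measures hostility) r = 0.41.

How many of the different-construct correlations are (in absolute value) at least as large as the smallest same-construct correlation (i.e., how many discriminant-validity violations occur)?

Convergent (same construct = hostility): Scale B, Scale A.
Smallest convergent = 0.41. Discriminant |r|: 0.16, 0.46; count ≥ 0.41 → 1.

1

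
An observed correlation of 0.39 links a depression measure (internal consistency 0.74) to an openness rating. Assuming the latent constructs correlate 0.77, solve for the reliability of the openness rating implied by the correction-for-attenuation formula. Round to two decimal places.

0.35

r_true = r_obs / √(r_xx · r_yy) ⇒ 0.77 = 0.39 / √(0.74 · r_yy).
√(0.74 · r_yy) = 0.39 / 0.77 = 0.5065; 0.74 · r_yy = 0.2565; r_yy = 0.2565 / 0.74 ≈ 0.35.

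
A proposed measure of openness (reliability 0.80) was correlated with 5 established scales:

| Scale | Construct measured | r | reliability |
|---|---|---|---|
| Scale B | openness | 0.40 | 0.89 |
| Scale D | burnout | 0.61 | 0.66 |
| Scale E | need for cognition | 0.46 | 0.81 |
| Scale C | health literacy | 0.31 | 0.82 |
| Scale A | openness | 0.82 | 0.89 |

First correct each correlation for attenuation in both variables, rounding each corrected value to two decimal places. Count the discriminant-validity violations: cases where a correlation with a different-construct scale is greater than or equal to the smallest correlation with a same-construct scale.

Disattenuated r (r / √(r_scale · r_new)):
  Scale B (conv): 0.40 / √(0.89·0.80) = 0.47
  Scale D (disc): 0.61 / √(0.66·0.80) = 0.84
  Scale E (disc): 0.46 / √(0.81·0.80) = 0.57
  Scale C (disc): 0.31 / √(0.82·0.80) = 0.38
  Scale A (conv): 0.82 / √(0.89·0.80) = 0.97
Smallest convergent = 0.47. Discriminant values: 0.84, 0.57, 0.38; count ≥ 0.47 → 2.

2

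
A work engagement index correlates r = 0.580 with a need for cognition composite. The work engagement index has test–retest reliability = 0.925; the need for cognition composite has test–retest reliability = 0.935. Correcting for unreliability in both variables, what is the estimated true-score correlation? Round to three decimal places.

0.624

r_true = r_obs / √(r_xx · r_yy) = 0.580 / √(0.925 × 0.935) = 0.580 / √0.864875 = 0.580 / 0.9300 ≈ 0.624.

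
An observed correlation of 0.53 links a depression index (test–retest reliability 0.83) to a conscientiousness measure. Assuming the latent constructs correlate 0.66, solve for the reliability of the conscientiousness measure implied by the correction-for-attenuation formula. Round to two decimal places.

r_true = r_obs / √(r_xx · r_yy) ⇒ 0.66 = 0.53 / √(0.83 · r_yy).
√(0.83 · r_yy) = 0.53 / 0.66 = 0.8030; 0.83 · r_yy = 0.6448; r_yy = 0.6448 / 0.83 ≈ 0.78.

0.78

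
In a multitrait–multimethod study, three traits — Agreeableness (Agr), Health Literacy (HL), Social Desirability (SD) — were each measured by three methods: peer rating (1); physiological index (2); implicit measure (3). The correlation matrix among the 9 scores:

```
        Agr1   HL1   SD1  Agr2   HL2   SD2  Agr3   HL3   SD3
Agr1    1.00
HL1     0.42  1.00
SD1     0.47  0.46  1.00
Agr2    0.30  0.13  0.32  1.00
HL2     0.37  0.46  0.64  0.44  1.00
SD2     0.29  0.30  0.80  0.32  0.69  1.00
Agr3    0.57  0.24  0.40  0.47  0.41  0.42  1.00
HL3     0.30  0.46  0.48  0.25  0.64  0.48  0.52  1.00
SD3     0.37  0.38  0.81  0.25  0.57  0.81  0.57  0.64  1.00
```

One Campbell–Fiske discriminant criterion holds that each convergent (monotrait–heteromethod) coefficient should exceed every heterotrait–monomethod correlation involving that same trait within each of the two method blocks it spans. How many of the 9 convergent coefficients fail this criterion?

Convergent coefficients and their comparison sets:
Agr (methods 1·2): 0.30 vs {0.42, 0.44, 0.47, 0.32} → fail.
Agr (methods 1·3): 0.57 vs {0.42, 0.52, 0.47, 0.57} → fail.
Agr (methods 2·3): 0.47 vs {0.44, 0.52, 0.32, 0.57} → fail.
HL (methods 1·2): 0.46 vs {0.42, 0.44, 0.46, 0.69} → fail.
HL (methods 1·3): 0.46 vs {0.42, 0.52, 0.46, 0.64} → fail.
HL (methods 2·3): 0.64 vs {0.44, 0.52, 0.69, 0.64} → fail.
SD (methods 1·2): 0.80 vs {0.47, 0.32, 0.46, 0.69} → pass.
SD (methods 1·3): 0.81 vs {0.47, 0.57, 0.46, 0.64} → pass.
SD (methods 2·3): 0.81 vs {0.32, 0.57, 0.69, 0.64} → pass.
6 of 9 fail.

6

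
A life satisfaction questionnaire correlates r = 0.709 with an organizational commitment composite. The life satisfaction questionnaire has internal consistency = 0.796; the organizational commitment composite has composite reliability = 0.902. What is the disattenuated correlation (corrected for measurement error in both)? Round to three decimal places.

0.837

r_true = r_obs / √(r_xx · r_yy) = 0.709 / √(0.796 × 0.902) = 0.709 / √0.717992 = 0.709 / 0.8473 ≈ 0.837.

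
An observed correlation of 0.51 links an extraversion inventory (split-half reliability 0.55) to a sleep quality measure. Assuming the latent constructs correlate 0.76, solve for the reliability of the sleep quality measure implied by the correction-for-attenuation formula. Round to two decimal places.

0.82

r_true = r_obs / √(r_xx · r_yy) ⇒ 0.76 = 0.51 / √(0.55 · r_yy).
√(0.55 · r_yy) = 0.51 / 0.76 = 0.6711; 0.55 · r_yy = 0.4504; r_yy = 0.4504 / 0.55 ≈ 0.82.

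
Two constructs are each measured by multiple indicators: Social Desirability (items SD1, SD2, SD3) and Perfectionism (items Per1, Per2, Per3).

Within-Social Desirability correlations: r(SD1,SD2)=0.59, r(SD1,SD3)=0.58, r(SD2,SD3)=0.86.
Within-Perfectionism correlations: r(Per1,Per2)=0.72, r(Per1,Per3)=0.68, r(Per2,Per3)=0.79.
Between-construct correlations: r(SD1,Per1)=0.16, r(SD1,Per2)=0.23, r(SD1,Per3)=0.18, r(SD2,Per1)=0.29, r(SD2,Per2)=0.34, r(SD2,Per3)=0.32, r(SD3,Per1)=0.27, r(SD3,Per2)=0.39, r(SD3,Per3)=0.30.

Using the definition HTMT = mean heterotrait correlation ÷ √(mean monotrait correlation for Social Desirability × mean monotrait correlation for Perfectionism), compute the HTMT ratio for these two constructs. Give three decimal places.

Mean between = 2.48/9 = 0.2756.
Mean within-SD = 2.03/3 = 0.6767; mean within-Per = 2.19/3 = 0.7300.
Geometric mean = √(0.6767 × 0.7300) = 0.7028.
HTMT = 0.2756 / 0.7028 = 0.392.

0.392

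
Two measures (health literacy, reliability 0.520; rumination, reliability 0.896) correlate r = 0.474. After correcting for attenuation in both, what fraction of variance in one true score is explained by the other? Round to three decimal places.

0.482

Disattenuated r = 0.474 / √(0.520 × 0.896) = 0.474 / 0.6826 = 0.6944.
Shared true-score variance = 0.6944² = 0.4822 ≈ 0.482.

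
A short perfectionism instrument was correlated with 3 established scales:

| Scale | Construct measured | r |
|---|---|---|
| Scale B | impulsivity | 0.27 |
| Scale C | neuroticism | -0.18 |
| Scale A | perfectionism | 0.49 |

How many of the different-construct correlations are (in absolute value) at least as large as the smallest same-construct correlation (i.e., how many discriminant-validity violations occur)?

0

Convergent (same construct = perfectionism): Scale A.
Smallest convergent = 0.49. Discriminant |r|: 0.27, 0.18; count ≥ 0.49 → 0.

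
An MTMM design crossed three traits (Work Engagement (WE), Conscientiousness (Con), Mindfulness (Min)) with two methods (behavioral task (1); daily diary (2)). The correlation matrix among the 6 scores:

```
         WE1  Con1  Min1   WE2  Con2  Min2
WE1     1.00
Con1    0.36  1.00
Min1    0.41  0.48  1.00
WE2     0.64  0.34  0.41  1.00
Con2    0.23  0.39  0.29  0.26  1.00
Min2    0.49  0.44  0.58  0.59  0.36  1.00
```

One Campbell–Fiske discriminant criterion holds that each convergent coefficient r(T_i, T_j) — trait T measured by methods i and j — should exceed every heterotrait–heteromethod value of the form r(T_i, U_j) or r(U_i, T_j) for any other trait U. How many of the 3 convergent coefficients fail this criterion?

Checking each validity diagonal entry against its comparison values:
WE (methods 1·2): 0.64 vs {0.23, 0.34, 0.49, 0.41} → pass.
Con (methods 1·2): 0.39 vs {0.34, 0.23, 0.44, 0.29} → fail.
Min (methods 1·2): 0.58 vs {0.41, 0.49, 0.29, 0.44} → pass.
1 of 3 fail.

1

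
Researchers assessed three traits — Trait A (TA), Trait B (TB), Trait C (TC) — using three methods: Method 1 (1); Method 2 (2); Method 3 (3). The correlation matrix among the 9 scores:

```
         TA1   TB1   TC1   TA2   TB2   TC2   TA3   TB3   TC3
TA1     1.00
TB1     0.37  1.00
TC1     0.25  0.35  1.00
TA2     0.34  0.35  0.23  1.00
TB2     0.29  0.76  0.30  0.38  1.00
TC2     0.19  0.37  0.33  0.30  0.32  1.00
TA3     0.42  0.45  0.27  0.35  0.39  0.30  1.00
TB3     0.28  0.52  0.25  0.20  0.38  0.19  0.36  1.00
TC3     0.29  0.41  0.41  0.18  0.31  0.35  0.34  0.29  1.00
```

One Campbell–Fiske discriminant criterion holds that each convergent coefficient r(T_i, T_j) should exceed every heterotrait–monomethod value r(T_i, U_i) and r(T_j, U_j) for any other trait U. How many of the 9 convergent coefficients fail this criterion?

Convergent coefficients and their comparison sets:
TA (methods 1·2): 0.34 vs {0.37, 0.38, 0.25, 0.30} → fail.
TA (methods 1·3): 0.42 vs {0.37, 0.36, 0.25, 0.34} → pass.
TA (methods 2·3): 0.35 vs {0.38, 0.36, 0.30, 0.34} → fail.
TB (methods 1·2): 0.76 vs {0.37, 0.38, 0.35, 0.32} → pass.
TB (methods 1·3): 0.52 vs {0.37, 0.36, 0.35, 0.29} → pass.
TB (methods 2·3): 0.38 vs {0.38, 0.36, 0.32, 0.29} → fail.
TC (methods 1·2): 0.33 vs {0.25, 0.30, 0.35, 0.32} → fail.
TC (methods 1·3): 0.41 vs {0.25, 0.34, 0.35, 0.29} → pass.
TC (methods 2·3): 0.35 vs {0.30, 0.34, 0.32, 0.29} → pass.
4 of 9 fail.

4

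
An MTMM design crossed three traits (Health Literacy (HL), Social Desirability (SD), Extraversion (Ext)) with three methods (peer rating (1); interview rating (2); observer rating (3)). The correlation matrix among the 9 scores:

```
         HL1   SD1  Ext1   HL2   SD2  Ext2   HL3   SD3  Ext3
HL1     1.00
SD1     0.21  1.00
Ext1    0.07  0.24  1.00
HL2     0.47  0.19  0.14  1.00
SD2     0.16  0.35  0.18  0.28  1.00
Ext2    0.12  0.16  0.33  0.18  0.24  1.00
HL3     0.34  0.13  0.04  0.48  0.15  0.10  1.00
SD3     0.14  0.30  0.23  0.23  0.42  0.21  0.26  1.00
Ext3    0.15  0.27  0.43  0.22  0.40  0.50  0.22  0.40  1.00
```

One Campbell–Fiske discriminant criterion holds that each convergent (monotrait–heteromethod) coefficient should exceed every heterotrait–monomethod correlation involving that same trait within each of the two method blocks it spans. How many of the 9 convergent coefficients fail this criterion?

1

Checking each validity diagonal entry against its comparison values:
HL (methods 1·2): 0.47 vs {0.21, 0.28, 0.07, 0.18} → pass.
HL (methods 1·3): 0.34 vs {0.21, 0.26, 0.07, 0.22} → pass.
HL (methods 2·3): 0.48 vs {0.28, 0.26, 0.18, 0.22} → pass.
SD (methods 1·2): 0.35 vs {0.21, 0.28, 0.24, 0.24} → pass.
SD (methods 1·3): 0.30 vs {0.21, 0.26, 0.24, 0.40} → fail.
SD (methods 2·3): 0.42 vs {0.28, 0.26, 0.24, 0.40} → pass.
Ext (methods 1·2): 0.33 vs {0.07, 0.18, 0.24, 0.24} → pass.
Ext (methods 1·3): 0.43 vs {0.07, 0.22, 0.24, 0.40} → pass.
Ext (methods 2·3): 0.50 vs {0.18, 0.22, 0.24, 0.40} → pass.
1 of 9 fail.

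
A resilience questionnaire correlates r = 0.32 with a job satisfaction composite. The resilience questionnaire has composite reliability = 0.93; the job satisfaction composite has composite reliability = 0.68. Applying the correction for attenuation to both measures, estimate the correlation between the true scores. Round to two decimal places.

0.40

r_true = r_obs / √(r_xx · r_yy) = 0.32 / √(0.93 × 0.68) = 0.32 / √0.6324 = 0.32 / 0.7952 ≈ 0.40.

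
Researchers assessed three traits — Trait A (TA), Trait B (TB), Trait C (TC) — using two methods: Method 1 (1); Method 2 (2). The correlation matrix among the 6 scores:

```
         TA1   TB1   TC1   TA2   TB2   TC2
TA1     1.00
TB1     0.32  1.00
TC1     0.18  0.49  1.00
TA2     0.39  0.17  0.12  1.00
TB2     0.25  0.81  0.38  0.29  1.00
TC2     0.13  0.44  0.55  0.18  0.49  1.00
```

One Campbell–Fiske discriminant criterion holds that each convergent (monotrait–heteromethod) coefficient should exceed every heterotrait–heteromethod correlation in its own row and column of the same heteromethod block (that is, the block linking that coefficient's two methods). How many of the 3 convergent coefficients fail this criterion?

0

Convergent coefficients and their comparison sets:
TA (methods 1·2): 0.39 vs {0.25, 0.17, 0.13, 0.12} → pass.
TB (methods 1·2): 0.81 vs {0.17, 0.25, 0.44, 0.38} → pass.
TC (methods 1·2): 0.55 vs {0.12, 0.13, 0.38, 0.44} → pass.
0 of 3 fail.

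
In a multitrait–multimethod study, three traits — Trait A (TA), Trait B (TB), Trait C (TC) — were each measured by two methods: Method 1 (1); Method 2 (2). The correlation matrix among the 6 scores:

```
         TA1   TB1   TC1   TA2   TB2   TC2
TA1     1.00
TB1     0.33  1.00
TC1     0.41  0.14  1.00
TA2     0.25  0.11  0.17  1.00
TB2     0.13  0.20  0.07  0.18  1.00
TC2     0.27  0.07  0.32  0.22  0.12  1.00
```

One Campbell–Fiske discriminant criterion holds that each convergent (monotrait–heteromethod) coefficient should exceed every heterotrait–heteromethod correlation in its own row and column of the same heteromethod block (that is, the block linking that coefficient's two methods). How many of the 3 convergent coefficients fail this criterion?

Checking each validity diagonal entry against its comparison values:
TA (methods 1·2): 0.25 vs {0.13, 0.11, 0.27, 0.17} → fail.
TB (methods 1·2): 0.20 vs {0.11, 0.13, 0.07, 0.07} → pass.
TC (methods 1·2): 0.32 vs {0.17, 0.27, 0.07, 0.07} → pass.
1 of 3 fail.

1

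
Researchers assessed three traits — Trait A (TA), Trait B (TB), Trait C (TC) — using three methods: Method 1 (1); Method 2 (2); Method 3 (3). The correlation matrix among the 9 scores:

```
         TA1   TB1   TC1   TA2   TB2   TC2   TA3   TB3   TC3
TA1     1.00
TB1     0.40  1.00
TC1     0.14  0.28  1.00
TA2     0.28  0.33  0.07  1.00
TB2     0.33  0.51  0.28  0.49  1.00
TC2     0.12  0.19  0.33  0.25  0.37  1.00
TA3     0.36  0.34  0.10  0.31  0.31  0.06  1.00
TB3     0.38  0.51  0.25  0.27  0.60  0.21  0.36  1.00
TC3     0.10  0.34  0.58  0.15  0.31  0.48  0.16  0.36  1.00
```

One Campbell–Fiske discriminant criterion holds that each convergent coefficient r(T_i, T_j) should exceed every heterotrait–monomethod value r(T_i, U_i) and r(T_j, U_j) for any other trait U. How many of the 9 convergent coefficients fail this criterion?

Checking each validity diagonal entry against its comparison values:
TA (methods 1·2): 0.28 vs {0.40, 0.49, 0.14, 0.25} → fail.
TA (methods 1·3): 0.36 vs {0.40, 0.36, 0.14, 0.16} → fail.
TA (methods 2·3): 0.31 vs {0.49, 0.36, 0.25, 0.16} → fail.
TB (methods 1·2): 0.51 vs {0.40, 0.49, 0.28, 0.37} → pass.
TB (methods 1·3): 0.51 vs {0.40, 0.36, 0.28, 0.36} → pass.
TB (methods 2·3): 0.60 vs {0.49, 0.36, 0.37, 0.36} → pass.
TC (methods 1·2): 0.33 vs {0.14, 0.25, 0.28, 0.37} → fail.
TC (methods 1·3): 0.58 vs {0.14, 0.16, 0.28, 0.36} → pass.
TC (methods 2·3): 0.48 vs {0.25, 0.16, 0.37, 0.36} → pass.
4 of 9 fail.

4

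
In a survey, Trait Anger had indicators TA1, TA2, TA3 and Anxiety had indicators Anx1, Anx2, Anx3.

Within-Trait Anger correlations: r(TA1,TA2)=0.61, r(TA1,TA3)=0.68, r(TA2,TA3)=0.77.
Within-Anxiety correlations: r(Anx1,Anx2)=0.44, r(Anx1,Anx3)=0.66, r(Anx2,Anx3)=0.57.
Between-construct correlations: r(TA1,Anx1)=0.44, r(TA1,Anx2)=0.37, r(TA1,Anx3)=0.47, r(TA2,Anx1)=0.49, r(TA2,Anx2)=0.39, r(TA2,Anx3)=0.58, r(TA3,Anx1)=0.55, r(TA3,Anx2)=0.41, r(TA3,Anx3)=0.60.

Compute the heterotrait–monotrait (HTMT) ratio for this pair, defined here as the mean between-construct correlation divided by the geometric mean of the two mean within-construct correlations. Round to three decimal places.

Between-construct mean = 4.30/9 = 0.4778.
Mean within-TA = 2.06/3 = 0.6867; mean within-Anx = 1.67/3 = 0.5567.
Geometric mean = √(0.6867 × 0.5567) = 0.6183.
HTMT = 0.4778 / 0.6183 = 0.773.

0.773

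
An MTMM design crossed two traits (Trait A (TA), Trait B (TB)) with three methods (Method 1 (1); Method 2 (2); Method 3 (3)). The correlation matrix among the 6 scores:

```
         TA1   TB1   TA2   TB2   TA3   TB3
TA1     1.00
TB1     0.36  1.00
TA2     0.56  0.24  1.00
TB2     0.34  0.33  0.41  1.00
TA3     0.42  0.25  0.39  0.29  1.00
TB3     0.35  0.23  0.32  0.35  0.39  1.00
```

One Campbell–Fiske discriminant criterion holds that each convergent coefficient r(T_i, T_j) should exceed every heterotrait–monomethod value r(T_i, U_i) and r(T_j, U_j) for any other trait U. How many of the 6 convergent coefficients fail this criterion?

4

Each convergent coefficient versus the relevant comparison correlations:
TA (methods 1·2): 0.56 vs {0.36, 0.41} → pass.
TA (methods 1·3): 0.42 vs {0.36, 0.39} → pass.
TA (methods 2·3): 0.39 vs {0.41, 0.39} → fail.
TB (methods 1·2): 0.33 vs {0.36, 0.41} → fail.
TB (methods 1·3): 0.23 vs {0.36, 0.39} → fail.
TB (methods 2·3): 0.35 vs {0.41, 0.39} → fail.
4 of 6 fail.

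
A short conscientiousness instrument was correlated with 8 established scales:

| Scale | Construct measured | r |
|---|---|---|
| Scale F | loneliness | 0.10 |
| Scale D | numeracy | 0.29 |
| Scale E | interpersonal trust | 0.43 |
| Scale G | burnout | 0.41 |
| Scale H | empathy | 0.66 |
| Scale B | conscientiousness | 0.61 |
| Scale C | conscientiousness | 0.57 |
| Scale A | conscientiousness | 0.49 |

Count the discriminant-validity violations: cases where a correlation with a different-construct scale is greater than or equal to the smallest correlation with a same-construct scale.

Convergent (same construct = conscientiousness): Scale B, Scale C, Scale A.
Smallest convergent = 0.49. Discriminant values: 0.10, 0.29, 0.43, 0.41, 0.66; count ≥ 0.49 → 1.

1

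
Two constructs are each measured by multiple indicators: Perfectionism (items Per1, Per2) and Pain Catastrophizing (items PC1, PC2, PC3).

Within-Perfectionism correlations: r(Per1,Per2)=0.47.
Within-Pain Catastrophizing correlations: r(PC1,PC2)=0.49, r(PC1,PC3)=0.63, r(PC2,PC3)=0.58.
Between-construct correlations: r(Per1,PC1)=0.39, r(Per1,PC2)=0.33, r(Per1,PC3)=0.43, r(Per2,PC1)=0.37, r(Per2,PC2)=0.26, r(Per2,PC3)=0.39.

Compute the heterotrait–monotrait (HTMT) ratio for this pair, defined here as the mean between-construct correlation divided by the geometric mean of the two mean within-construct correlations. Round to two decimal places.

0.70

Between-construct mean = 2.17/6 = 0.3617.
Mean within-Per = 0.47/1 = 0.4700; mean within-PC = 1.70/3 = 0.5667.
Geometric mean = √(0.4700 × 0.5667) = 0.5161.
HTMT = 0.3617 / 0.5161 = 0.70.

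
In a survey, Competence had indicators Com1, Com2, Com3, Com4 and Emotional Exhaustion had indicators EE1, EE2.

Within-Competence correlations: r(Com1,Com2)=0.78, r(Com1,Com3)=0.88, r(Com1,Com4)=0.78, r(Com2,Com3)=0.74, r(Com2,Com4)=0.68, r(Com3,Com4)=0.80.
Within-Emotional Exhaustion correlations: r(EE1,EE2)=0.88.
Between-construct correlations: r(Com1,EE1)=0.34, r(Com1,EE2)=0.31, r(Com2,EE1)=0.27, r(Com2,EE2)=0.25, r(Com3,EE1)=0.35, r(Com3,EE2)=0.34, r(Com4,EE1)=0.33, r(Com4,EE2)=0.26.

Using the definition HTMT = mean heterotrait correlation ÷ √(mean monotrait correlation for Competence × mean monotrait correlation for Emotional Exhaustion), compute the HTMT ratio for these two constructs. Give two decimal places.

Between-construct mean = 2.45/8 = 0.3063.
Mean within-Com = 4.66/6 = 0.7767; mean within-EE = 0.88/1 = 0.8800.
Geometric mean = √(0.7767 × 0.8800) = 0.8267.
HTMT = 0.3063 / 0.8267 = 0.37.

0.37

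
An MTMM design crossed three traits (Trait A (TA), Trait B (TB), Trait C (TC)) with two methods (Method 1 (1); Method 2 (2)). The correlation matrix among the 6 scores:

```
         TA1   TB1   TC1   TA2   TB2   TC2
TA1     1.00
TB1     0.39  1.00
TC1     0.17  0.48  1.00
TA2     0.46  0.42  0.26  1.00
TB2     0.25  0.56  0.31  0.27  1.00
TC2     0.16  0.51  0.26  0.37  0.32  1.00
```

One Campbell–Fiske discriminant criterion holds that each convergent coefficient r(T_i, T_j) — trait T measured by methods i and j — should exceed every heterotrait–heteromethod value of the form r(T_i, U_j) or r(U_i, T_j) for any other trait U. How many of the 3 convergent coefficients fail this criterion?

1

Checking each validity diagonal entry against its comparison values:
TA (methods 1·2): 0.46 vs {0.25, 0.42, 0.16, 0.26} → pass.
TB (methods 1·2): 0.56 vs {0.42, 0.25, 0.51, 0.31} → pass.
TC (methods 1·2): 0.26 vs {0.26, 0.16, 0.31, 0.51} → fail.
1 of 3 fail.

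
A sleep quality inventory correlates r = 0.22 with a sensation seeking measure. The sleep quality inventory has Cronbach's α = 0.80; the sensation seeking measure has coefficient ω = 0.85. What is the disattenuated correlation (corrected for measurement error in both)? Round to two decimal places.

0.27

r_true = r_obs / √(r_xx · r_yy) = 0.22 / √(0.80 × 0.85) = 0.22 / √0.6800 = 0.22 / 0.8246 ≈ 0.27.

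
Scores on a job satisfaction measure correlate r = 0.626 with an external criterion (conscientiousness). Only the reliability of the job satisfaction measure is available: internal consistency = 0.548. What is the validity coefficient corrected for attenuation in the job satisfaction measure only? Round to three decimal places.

0.846

Single correction: r_c = r_obs / √r_xx = 0.626 / √0.548 = 0.626 / 0.7403 ≈ 0.846.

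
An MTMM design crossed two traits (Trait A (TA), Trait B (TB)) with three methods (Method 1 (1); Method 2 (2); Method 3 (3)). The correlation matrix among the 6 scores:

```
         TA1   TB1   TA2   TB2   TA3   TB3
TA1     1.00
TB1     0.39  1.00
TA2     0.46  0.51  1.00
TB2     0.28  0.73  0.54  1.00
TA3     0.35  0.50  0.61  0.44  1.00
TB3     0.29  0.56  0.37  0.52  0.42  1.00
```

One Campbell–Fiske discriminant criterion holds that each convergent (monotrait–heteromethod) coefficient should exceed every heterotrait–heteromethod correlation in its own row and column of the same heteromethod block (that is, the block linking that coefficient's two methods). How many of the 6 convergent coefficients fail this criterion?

Convergent coefficients and their comparison sets:
TA (methods 1·2): 0.46 vs {0.28, 0.51} → fail.
TA (methods 1·3): 0.35 vs {0.29, 0.50} → fail.
TA (methods 2·3): 0.61 vs {0.37, 0.44} → pass.
TB (methods 1·2): 0.73 vs {0.51, 0.28} → pass.
TB (methods 1·3): 0.56 vs {0.50, 0.29} → pass.
TB (methods 2·3): 0.52 vs {0.44, 0.37} → pass.
2 of 6 fail.

2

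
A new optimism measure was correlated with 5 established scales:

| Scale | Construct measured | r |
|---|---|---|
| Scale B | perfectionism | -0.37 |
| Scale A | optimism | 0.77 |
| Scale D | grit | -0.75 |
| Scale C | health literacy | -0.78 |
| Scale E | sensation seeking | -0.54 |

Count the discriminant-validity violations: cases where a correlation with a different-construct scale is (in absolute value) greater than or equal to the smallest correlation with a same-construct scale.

1

Convergent (same construct = optimism): Scale A.
Smallest convergent = 0.77. Discriminant |r|: 0.37, 0.75, 0.78, 0.54; count ≥ 0.77 → 1.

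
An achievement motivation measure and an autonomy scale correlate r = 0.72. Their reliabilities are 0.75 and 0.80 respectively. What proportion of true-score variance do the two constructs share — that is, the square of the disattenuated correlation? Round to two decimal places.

0.86

Disattenuated r = 0.72 / √(0.75 × 0.80) = 0.72 / 0.7746 = 0.9295.
Shared true-score variance = 0.9295² = 0.8640 ≈ 0.86.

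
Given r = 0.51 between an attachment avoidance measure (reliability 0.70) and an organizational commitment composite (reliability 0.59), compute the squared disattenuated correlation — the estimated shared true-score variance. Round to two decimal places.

Disattenuated r = 0.51 / √(0.70 × 0.59) = 0.51 / 0.6427 = 0.7935.
Shared true-score variance = 0.7935² = 0.6296 ≈ 0.63.

0.63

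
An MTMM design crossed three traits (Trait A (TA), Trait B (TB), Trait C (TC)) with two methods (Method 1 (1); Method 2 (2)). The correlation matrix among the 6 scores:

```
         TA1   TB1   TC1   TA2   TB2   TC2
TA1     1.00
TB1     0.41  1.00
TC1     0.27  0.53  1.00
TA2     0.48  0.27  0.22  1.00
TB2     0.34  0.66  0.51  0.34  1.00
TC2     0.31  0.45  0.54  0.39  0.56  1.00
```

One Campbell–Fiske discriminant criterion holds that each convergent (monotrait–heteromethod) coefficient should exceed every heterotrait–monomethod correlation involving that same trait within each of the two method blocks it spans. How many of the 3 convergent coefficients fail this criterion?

Convergent coefficients and their comparison sets:
TA (methods 1·2): 0.48 vs {0.41, 0.34, 0.27, 0.39} → pass.
TB (methods 1·2): 0.66 vs {0.41, 0.34, 0.53, 0.56} → pass.
TC (methods 1·2): 0.54 vs {0.27, 0.39, 0.53, 0.56} → fail.
1 of 3 fail.

1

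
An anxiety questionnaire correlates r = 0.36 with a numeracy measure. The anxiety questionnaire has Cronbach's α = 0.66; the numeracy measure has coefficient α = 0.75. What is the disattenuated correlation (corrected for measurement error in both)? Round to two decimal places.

r_true = r_obs / √(r_xx · r_yy) = 0.36 / √(0.66 × 0.75) = 0.36 / √0.4950 = 0.36 / 0.7036 ≈ 0.51.

0.51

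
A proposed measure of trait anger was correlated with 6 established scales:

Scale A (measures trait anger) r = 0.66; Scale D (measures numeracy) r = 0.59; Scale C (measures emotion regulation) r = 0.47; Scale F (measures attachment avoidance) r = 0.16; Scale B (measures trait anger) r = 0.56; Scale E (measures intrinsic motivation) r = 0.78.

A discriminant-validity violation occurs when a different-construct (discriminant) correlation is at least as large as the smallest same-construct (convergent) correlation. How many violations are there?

Convergent (same construct = trait anger): Scale A, Scale B.
Smallest convergent = 0.56. Discriminant values: 0.59, 0.47, 0.16, 0.78; count ≥ 0.56 → 2.

2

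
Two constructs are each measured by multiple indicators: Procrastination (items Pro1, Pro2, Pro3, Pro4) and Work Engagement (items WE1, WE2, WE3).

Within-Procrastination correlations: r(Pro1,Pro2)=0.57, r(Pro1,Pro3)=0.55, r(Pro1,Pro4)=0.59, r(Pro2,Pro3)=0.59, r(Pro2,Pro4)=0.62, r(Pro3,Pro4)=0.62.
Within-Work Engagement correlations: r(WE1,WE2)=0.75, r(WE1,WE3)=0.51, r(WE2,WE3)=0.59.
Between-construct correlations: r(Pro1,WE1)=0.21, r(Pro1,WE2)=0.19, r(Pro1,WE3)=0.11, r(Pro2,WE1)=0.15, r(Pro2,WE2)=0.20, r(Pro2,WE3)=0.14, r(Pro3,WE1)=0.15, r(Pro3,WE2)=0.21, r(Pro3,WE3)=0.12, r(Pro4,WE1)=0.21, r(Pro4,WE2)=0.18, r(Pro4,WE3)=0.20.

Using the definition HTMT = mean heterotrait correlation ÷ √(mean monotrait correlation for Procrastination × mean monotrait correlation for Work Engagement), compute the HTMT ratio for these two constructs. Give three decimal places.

Mean heterotrait r = 2.07/12 = 0.1725.
Mean within-Pro = 3.54/6 = 0.5900; mean within-WE = 1.85/3 = 0.6167.
Geometric mean = √(0.5900 × 0.6167) = 0.6032.
HTMT = 0.1725 / 0.6032 = 0.286.

0.286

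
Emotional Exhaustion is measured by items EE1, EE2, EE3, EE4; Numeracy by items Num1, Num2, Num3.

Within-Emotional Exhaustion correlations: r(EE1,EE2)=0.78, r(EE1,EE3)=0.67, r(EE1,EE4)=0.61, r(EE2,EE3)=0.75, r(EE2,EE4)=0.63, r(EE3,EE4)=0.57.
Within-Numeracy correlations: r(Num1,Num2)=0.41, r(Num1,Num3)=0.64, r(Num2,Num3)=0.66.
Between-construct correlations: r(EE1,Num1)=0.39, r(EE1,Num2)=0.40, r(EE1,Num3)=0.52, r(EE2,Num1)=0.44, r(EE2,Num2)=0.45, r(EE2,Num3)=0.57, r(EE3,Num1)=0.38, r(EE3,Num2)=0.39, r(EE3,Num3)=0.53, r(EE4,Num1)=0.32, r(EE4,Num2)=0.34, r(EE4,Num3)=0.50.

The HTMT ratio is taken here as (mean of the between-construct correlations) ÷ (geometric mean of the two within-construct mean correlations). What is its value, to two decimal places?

0.71

Mean between = 5.23/12 = 0.4358.
Mean within-EE = 4.01/6 = 0.6683; mean within-Num = 1.71/3 = 0.5700.
Geometric mean = √(0.6683 × 0.5700) = 0.6172.
HTMT = 0.4358 / 0.6172 = 0.71.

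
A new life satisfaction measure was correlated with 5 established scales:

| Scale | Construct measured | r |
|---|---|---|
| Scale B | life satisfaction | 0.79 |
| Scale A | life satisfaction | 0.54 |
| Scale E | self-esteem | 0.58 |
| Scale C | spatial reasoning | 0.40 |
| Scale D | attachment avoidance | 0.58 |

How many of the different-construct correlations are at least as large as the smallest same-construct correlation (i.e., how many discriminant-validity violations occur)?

2

Convergent (same construct = life satisfaction): Scale B, Scale A.
Smallest convergent = 0.54. Discriminant values: 0.58, 0.40, 0.58; count ≥ 0.54 → 2.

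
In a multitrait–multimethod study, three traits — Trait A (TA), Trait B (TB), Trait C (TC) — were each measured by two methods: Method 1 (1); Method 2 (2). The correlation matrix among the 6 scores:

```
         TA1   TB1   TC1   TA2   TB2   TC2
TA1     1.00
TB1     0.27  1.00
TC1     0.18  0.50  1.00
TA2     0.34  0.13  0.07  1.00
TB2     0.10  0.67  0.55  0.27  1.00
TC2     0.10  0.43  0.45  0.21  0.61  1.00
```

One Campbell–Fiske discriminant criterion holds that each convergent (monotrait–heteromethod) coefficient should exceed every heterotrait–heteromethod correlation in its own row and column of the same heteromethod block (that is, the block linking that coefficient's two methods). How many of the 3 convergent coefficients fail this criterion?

1

Convergent coefficients and their comparison sets:
TA (methods 1·2): 0.34 vs {0.10, 0.13, 0.10, 0.07} → pass.
TB (methods 1·2): 0.67 vs {0.13, 0.10, 0.43, 0.55} → pass.
TC (methods 1·2): 0.45 vs {0.07, 0.10, 0.55, 0.43} → fail.
1 of 3 fail.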